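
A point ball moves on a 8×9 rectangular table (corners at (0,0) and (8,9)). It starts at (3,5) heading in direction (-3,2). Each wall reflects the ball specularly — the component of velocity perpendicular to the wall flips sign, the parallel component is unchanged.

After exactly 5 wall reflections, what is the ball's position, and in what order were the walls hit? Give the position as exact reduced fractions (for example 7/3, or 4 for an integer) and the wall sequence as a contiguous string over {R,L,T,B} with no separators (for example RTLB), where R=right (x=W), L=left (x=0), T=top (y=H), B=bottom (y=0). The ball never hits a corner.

Final position: (1/2,0)
Wall sequence: LTRLB

1. t=1 → L at (0,7); v=(3,2)
2. t=1 → T at (3,9); v=(3,-2)
3. t=5/3 → R at (8,17/3); v=(-3,-2)
4. t=8/3 → L at (0,1/3); v=(3,-2)
5. t=1/6 → B at (1/2,0); v=(3,2)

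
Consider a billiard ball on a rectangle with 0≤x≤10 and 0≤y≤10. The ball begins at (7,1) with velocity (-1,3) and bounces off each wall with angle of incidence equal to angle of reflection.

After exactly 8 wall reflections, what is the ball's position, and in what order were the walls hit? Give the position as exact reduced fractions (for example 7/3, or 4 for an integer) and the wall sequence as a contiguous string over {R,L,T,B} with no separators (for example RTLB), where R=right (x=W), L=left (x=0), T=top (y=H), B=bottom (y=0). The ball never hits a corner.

Final position: (22/3,0)
Wall sequence: TBLTBTRB

1. t=3 → T at (4,10); v=(-1,-3)
2. t=10/3 → B at (2/3,0); v=(-1,3)
3. t=2/3 → L at (0,2); v=(1,3)
4. t=8/3 → T at (8/3,10); v=(1,-3)
5. t=10/3 → B at (6,0); v=(1,3)
6. t=10/3 → T at (28/3,10); v=(1,-3)
7. t=2/3 → R at (10,8); v=(-1,-3)
8. t=8/3 → B at (22/3,0); v=(-1,3)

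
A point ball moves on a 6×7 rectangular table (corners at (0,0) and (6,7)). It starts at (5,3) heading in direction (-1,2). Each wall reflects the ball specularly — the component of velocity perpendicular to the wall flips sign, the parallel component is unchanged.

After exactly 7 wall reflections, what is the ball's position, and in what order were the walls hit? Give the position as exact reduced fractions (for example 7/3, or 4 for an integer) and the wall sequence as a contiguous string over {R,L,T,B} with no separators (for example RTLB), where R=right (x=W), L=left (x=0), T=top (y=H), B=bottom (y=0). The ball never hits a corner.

1. t=2 → T at (3,7); v=(-1,-2)
2. t=3 → L at (0,1); v=(1,-2)
3. t=1/2 → B at (1/2,0); v=(1,2)
4. t=7/2 → T at (4,7); v=(1,-2)
5. t=2 → R at (6,3); v=(-1,-2)
6. t=3/2 → B at (9/2,0); v=(-1,2)
7. t=7/2 → T at (1,7); v=(-1,-2)

Final position: (1,7)
Wall sequence: TLBTRBT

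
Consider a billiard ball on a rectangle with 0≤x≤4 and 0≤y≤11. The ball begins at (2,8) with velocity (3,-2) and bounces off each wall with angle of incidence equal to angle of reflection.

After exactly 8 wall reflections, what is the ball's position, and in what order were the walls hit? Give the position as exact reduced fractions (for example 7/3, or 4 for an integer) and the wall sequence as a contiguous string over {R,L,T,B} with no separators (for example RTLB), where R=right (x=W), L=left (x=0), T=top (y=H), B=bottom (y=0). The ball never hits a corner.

1. t=2/3 → R at (4,20/3); v=(-3,-2)
2. t=4/3 → L at (0,4); v=(3,-2)
3. t=4/3 → R at (4,4/3); v=(-3,-2)
4. t=2/3 → B at (2,0); v=(-3,2)
5. t=2/3 → L at (0,4/3); v=(3,2)
6. t=4/3 → R at (4,4); v=(-3,2)
7. t=4/3 → L at (0,20/3); v=(3,2)
8. t=4/3 → R at (4,28/3); v=(-3,2)

Final position: (4,28/3)
Wall sequence: RLRBLRLR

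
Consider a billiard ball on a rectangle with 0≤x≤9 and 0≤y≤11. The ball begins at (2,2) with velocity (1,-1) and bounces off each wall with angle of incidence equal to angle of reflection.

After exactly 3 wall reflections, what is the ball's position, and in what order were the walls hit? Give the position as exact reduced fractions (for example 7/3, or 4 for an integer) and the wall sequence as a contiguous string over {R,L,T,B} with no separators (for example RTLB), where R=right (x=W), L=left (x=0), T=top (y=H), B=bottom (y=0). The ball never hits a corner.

1. t=2 → B at (4,0); v=(1,1)
2. t=5 → R at (9,5); v=(-1,1)
3. t=6 → T at (3,11); v=(-1,-1)

Final position: (3,11)
Wall sequence: BRT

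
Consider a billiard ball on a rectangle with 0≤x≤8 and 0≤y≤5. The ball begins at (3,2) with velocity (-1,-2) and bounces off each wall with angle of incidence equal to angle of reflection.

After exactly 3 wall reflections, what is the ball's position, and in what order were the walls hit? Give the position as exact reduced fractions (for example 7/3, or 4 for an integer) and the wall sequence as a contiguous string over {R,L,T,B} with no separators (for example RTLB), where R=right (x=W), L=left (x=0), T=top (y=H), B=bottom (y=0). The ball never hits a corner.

1. t=1 → B at (2,0); v=(-1,2)
2. t=2 → L at (0,4); v=(1,2)
3. t=1/2 → T at (1/2,5); v=(1,-2)

Final position: (1/2,5)
Wall sequence: BLT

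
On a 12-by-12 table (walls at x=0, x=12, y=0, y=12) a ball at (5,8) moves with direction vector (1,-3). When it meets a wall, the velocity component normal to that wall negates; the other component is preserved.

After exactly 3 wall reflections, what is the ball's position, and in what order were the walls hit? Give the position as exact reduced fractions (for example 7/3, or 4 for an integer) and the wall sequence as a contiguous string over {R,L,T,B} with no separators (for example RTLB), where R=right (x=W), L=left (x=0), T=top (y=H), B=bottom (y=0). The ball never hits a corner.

Final position: (12,11)
Wall sequence: BTR

1. t=8/3 → B at (23/3,0); v=(1,3)
2. t=4 → T at (35/3,12); v=(1,-3)
3. t=1/3 → R at (12,11); v=(-1,-3)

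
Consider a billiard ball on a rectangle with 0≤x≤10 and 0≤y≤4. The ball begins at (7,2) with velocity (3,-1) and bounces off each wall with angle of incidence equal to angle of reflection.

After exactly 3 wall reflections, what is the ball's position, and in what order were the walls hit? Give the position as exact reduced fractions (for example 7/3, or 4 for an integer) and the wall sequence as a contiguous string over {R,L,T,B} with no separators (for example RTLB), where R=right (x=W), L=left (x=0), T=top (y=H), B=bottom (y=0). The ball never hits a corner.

1. t=1 → R at (10,1); v=(-3,-1)
2. t=1 → B at (7,0); v=(-3,1)
3. t=7/3 → L at (0,7/3); v=(3,1)

Final position: (0,7/3)
Wall sequence: RBL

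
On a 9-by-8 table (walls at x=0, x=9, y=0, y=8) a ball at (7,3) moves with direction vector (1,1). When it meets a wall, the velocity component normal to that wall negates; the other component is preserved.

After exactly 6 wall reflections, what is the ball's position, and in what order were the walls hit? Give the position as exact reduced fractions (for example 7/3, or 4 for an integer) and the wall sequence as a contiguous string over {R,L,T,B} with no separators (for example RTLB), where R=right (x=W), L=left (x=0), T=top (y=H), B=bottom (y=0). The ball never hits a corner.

Final position: (8,8)
Wall sequence: RTLBRT

1. t=2 → R at (9,5); v=(-1,1)
2. t=3 → T at (6,8); v=(-1,-1)
3. t=6 → L at (0,2); v=(1,-1)
4. t=2 → B at (2,0); v=(1,1)
5. t=7 → R at (9,7); v=(-1,1)
6. t=1 → T at (8,8); v=(-1,-1)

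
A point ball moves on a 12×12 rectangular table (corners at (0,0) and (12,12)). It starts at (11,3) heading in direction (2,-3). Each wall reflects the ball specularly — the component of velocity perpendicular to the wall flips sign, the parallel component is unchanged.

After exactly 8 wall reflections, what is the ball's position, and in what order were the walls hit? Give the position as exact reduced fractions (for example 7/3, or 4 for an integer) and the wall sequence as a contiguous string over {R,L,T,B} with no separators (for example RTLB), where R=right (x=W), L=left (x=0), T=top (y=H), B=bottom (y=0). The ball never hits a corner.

1. t=1/2 → R at (12,3/2); v=(-2,-3)
2. t=1/2 → B at (11,0); v=(-2,3)
3. t=4 → T at (3,12); v=(-2,-3)
4. t=3/2 → L at (0,15/2); v=(2,-3)
5. t=5/2 → B at (5,0); v=(2,3)
6. t=7/2 → R at (12,21/2); v=(-2,3)
7. t=1/2 → T at (11,12); v=(-2,-3)
8. t=4 → B at (3,0); v=(-2,3)

Final position: (3,0)
Wall sequence: RBTLBRTB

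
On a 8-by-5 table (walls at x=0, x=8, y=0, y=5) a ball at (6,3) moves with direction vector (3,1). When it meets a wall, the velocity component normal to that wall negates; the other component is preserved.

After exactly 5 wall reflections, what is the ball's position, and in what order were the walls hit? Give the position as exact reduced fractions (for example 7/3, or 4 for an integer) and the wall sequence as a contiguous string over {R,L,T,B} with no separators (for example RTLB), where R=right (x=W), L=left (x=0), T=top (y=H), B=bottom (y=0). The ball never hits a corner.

1. t=2/3 → R at (8,11/3); v=(-3,1)
2. t=4/3 → T at (4,5); v=(-3,-1)
3. t=4/3 → L at (0,11/3); v=(3,-1)
4. t=8/3 → R at (8,1); v=(-3,-1)
5. t=1 → B at (5,0); v=(-3,1)

Final position: (5,0)
Wall sequence: RTLRB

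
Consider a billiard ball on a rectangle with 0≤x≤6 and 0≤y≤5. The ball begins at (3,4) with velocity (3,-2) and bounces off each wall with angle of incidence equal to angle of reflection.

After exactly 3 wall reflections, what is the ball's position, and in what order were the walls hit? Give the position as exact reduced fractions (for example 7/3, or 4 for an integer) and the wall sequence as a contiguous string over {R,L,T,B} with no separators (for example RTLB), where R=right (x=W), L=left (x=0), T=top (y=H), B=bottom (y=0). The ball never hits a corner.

1. t=1 → R at (6,2); v=(-3,-2)
2. t=1 → B at (3,0); v=(-3,2)
3. t=1 → L at (0,2); v=(3,2)

Final position: (0,2)
Wall sequence: RBL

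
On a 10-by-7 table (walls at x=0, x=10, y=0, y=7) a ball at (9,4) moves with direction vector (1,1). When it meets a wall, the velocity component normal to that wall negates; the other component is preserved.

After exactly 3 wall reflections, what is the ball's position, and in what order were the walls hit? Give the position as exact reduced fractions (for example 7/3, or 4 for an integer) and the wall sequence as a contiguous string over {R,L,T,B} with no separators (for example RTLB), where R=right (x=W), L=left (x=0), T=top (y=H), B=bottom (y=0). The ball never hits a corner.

1. t=1 → R at (10,5); v=(-1,1)
2. t=2 → T at (8,7); v=(-1,-1)
3. t=7 → B at (1,0); v=(-1,1)

Final position: (1,0)
Wall sequence: RTB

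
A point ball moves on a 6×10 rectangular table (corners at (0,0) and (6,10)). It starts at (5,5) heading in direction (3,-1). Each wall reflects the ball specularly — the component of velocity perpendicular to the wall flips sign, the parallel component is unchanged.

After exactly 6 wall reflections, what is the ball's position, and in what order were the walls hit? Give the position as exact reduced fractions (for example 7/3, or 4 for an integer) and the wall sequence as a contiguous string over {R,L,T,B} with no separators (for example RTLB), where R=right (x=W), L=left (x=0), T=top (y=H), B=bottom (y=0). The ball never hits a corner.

Final position: (6,10/3)
Wall sequence: RLRBLR

1. t=1/3 → R at (6,14/3); v=(-3,-1)
2. t=2 → L at (0,8/3); v=(3,-1)
3. t=2 → R at (6,2/3); v=(-3,-1)
4. t=2/3 → B at (4,0); v=(-3,1)
5. t=4/3 → L at (0,4/3); v=(3,1)
6. t=2 → R at (6,10/3); v=(-3,1)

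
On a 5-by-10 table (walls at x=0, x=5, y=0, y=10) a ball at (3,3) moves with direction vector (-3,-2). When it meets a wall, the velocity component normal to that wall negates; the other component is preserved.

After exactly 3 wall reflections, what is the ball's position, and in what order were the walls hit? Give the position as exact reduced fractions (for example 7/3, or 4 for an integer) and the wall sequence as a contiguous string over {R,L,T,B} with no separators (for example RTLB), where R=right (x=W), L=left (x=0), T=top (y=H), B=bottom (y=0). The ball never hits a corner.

Final position: (5,7/3)
Wall sequence: LBR

1. t=1 → L at (0,1); v=(3,-2)
2. t=1/2 → B at (3/2,0); v=(3,2)
3. t=7/6 → R at (5,7/3); v=(-3,2)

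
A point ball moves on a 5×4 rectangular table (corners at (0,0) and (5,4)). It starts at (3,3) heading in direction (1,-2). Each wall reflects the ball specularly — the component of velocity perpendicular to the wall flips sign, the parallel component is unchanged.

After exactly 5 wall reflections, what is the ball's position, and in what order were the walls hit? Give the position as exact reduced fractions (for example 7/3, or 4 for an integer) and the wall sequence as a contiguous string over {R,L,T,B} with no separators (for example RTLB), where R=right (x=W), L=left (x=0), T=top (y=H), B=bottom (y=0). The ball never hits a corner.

Final position: (0,3)
Wall sequence: BRTBL

1. t=3/2 → B at (9/2,0); v=(1,2)
2. t=1/2 → R at (5,1); v=(-1,2)
3. t=3/2 → T at (7/2,4); v=(-1,-2)
4. t=2 → B at (3/2,0); v=(-1,2)
5. t=3/2 → L at (0,3); v=(1,2)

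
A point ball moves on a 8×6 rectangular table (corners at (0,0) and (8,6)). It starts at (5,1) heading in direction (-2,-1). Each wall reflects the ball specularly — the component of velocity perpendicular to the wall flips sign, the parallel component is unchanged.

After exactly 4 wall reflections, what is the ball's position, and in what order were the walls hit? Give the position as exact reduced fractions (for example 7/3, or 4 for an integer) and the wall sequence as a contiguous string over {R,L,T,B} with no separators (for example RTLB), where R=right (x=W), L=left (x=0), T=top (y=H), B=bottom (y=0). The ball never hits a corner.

Final position: (7,6)
Wall sequence: BLRT

1. t=1 → B at (3,0); v=(-2,1)
2. t=3/2 → L at (0,3/2); v=(2,1)
3. t=4 → R at (8,11/2); v=(-2,1)
4. t=1/2 → T at (7,6); v=(-2,-1)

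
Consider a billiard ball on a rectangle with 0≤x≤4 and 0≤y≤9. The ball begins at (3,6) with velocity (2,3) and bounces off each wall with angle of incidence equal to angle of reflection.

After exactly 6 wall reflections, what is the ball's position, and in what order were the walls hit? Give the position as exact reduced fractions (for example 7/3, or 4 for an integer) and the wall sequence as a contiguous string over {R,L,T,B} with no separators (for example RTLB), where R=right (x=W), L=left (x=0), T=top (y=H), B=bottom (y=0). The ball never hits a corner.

Final position: (0,15/2)
Wall sequence: RTLBRL

1. t=1/2 → R at (4,15/2); v=(-2,3)
2. t=1/2 → T at (3,9); v=(-2,-3)
3. t=3/2 → L at (0,9/2); v=(2,-3)
4. t=3/2 → B at (3,0); v=(2,3)
5. t=1/2 → R at (4,3/2); v=(-2,3)
6. t=2 → L at (0,15/2); v=(2,3)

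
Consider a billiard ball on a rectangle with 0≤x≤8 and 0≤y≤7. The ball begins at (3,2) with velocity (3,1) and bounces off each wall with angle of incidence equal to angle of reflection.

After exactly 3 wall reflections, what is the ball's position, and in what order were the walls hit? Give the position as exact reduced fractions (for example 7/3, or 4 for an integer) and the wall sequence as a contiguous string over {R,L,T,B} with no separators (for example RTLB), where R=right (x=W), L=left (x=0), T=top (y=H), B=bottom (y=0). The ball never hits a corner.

Final position: (2,7)
Wall sequence: RLT

1. t=5/3 → R at (8,11/3); v=(-3,1)
2. t=8/3 → L at (0,19/3); v=(3,1)
3. t=2/3 → T at (2,7); v=(3,-1)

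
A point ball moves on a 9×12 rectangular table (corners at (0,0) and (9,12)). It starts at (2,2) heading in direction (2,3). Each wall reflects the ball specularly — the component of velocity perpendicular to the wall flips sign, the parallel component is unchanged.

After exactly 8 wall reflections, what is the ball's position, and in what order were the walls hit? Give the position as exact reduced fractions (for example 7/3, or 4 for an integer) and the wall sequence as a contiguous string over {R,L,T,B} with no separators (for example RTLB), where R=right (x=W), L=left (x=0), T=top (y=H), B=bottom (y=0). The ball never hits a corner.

Final position: (0,5)
Wall sequence: TRBLTRBL

1. t=10/3 → T at (26/3,12); v=(2,-3)
2. t=1/6 → R at (9,23/2); v=(-2,-3)
3. t=23/6 → B at (4/3,0); v=(-2,3)
4. t=2/3 → L at (0,2); v=(2,3)
5. t=10/3 → T at (20/3,12); v=(2,-3)
6. t=7/6 → R at (9,17/2); v=(-2,-3)
7. t=17/6 → B at (10/3,0); v=(-2,3)
8. t=5/3 → L at (0,5); v=(2,3)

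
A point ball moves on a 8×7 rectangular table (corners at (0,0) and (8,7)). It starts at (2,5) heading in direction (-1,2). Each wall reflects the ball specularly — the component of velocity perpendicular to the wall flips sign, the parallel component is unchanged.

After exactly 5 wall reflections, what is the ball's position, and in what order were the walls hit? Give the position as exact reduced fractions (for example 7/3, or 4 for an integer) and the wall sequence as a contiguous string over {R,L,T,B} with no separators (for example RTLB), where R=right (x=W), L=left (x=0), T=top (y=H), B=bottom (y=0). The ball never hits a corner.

1. t=1 → T at (1,7); v=(-1,-2)
2. t=1 → L at (0,5); v=(1,-2)
3. t=5/2 → B at (5/2,0); v=(1,2)
4. t=7/2 → T at (6,7); v=(1,-2)
5. t=2 → R at (8,3); v=(-1,-2)

Final position: (8,3)
Wall sequence: TLBTR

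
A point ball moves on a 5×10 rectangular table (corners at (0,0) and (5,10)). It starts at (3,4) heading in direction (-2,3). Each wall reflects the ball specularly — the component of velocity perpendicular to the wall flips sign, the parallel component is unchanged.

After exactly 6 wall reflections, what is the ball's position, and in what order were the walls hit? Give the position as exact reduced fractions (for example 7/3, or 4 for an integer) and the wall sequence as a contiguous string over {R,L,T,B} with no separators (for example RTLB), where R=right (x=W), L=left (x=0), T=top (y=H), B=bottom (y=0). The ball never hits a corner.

Final position: (13/3,10)
Wall sequence: LTRBLT

1. t=3/2 → L at (0,17/2); v=(2,3)
2. t=1/2 → T at (1,10); v=(2,-3)
3. t=2 → R at (5,4); v=(-2,-3)
4. t=4/3 → B at (7/3,0); v=(-2,3)
5. t=7/6 → L at (0,7/2); v=(2,3)
6. t=13/6 → T at (13/3,10); v=(2,-3)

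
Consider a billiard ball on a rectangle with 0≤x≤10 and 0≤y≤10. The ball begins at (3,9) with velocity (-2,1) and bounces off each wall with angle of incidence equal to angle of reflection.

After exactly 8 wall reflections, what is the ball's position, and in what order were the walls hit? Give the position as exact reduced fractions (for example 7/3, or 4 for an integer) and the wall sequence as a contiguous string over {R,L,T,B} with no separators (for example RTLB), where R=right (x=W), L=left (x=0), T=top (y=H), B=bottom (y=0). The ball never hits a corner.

Final position: (0,19/2)
Wall sequence: TLRBLRTL

1. t=1 → T at (1,10); v=(-2,-1)
2. t=1/2 → L at (0,19/2); v=(2,-1)
3. t=5 → R at (10,9/2); v=(-2,-1)
4. t=9/2 → B at (1,0); v=(-2,1)
5. t=1/2 → L at (0,1/2); v=(2,1)
6. t=5 → R at (10,11/2); v=(-2,1)
7. t=9/2 → T at (1,10); v=(-2,-1)
8. t=1/2 → L at (0,19/2); v=(2,-1)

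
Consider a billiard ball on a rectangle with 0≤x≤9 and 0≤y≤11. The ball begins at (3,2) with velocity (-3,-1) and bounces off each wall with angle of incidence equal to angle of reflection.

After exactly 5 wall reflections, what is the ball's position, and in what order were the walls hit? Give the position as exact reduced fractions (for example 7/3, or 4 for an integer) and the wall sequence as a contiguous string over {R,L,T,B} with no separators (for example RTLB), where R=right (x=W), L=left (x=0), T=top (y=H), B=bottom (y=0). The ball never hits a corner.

1. t=1 → L at (0,1); v=(3,-1)
2. t=1 → B at (3,0); v=(3,1)
3. t=2 → R at (9,2); v=(-3,1)
4. t=3 → L at (0,5); v=(3,1)
5. t=3 → R at (9,8); v=(-3,1)

Final position: (9,8)
Wall sequence: LBRLR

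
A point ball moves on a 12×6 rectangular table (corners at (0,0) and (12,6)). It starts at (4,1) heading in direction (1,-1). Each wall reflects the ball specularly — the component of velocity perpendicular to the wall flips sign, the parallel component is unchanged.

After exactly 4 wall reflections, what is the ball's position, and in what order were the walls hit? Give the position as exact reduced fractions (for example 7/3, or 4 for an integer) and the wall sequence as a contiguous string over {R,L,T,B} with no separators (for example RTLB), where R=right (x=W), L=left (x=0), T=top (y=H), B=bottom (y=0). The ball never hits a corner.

Final position: (7,0)
Wall sequence: BTRB

1. t=1 → B at (5,0); v=(1,1)
2. t=6 → T at (11,6); v=(1,-1)
3. t=1 → R at (12,5); v=(-1,-1)
4. t=5 → B at (7,0); v=(-1,1)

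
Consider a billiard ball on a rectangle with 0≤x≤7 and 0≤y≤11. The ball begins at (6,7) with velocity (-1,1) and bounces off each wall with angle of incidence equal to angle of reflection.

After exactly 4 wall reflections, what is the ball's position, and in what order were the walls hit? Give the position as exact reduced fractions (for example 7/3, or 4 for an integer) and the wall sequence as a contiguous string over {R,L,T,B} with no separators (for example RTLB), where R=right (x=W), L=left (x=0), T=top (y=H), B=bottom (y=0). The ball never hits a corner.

1. t=4 → T at (2,11); v=(-1,-1)
2. t=2 → L at (0,9); v=(1,-1)
3. t=7 → R at (7,2); v=(-1,-1)
4. t=2 → B at (5,0); v=(-1,1)

Final position: (5,0)
Wall sequence: TLRB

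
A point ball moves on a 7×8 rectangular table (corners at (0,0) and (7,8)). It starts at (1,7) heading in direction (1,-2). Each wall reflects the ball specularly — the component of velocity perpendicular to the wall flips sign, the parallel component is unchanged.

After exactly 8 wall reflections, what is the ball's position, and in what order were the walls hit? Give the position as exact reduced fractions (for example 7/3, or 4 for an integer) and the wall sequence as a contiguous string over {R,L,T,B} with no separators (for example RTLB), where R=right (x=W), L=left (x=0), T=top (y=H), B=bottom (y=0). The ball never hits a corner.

Final position: (7,1)
Wall sequence: BRTBLTBR

1. t=7/2 → B at (9/2,0); v=(1,2)
2. t=5/2 → R at (7,5); v=(-1,2)
3. t=3/2 → T at (11/2,8); v=(-1,-2)
4. t=4 → B at (3/2,0); v=(-1,2)
5. t=3/2 → L at (0,3); v=(1,2)
6. t=5/2 → T at (5/2,8); v=(1,-2)
7. t=4 → B at (13/2,0); v=(1,2)
8. t=1/2 → R at (7,1); v=(-1,2)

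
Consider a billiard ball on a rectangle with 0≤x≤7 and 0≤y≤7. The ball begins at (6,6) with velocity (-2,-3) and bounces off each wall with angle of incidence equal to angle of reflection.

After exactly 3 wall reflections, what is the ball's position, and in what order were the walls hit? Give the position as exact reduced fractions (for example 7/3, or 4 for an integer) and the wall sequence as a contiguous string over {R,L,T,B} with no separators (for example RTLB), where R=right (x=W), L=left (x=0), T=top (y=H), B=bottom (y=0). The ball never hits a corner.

Final position: (8/3,7)
Wall sequence: BLT

1. t=2 → B at (2,0); v=(-2,3)
2. t=1 → L at (0,3); v=(2,3)
3. t=4/3 → T at (8/3,7); v=(2,-3)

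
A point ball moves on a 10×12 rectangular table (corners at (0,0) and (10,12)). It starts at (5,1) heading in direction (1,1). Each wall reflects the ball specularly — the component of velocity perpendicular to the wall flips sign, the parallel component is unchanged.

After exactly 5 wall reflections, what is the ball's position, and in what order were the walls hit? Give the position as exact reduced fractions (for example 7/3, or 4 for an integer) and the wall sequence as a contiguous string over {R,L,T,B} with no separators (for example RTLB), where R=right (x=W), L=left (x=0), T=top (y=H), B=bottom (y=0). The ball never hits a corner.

Final position: (10,2)
Wall sequence: RTLBR

1. t=5 → R at (10,6); v=(-1,1)
2. t=6 → T at (4,12); v=(-1,-1)
3. t=4 → L at (0,8); v=(1,-1)
4. t=8 → B at (8,0); v=(1,1)
5. t=2 → R at (10,2); v=(-1,1)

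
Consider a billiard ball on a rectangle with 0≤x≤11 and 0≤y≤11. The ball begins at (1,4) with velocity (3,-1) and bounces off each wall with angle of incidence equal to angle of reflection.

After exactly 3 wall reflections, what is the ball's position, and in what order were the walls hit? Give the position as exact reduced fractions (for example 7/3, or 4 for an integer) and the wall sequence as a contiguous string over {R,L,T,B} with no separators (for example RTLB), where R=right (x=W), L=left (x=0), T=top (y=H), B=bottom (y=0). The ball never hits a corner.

1. t=10/3 → R at (11,2/3); v=(-3,-1)
2. t=2/3 → B at (9,0); v=(-3,1)
3. t=3 → L at (0,3); v=(3,1)

Final position: (0,3)
Wall sequence: RBL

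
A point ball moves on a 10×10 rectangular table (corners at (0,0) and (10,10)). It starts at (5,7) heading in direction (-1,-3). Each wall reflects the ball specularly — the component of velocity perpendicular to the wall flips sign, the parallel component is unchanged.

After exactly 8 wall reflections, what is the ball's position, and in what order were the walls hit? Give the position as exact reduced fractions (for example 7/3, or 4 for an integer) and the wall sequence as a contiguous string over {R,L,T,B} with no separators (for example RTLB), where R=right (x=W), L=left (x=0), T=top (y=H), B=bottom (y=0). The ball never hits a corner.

Final position: (6,10)
Wall sequence: BLTBTRBT

1. t=7/3 → B at (8/3,0); v=(-1,3)
2. t=8/3 → L at (0,8); v=(1,3)
3. t=2/3 → T at (2/3,10); v=(1,-3)
4. t=10/3 → B at (4,0); v=(1,3)
5. t=10/3 → T at (22/3,10); v=(1,-3)
6. t=8/3 → R at (10,2); v=(-1,-3)
7. t=2/3 → B at (28/3,0); v=(-1,3)
8. t=10/3 → T at (6,10); v=(-1,-3)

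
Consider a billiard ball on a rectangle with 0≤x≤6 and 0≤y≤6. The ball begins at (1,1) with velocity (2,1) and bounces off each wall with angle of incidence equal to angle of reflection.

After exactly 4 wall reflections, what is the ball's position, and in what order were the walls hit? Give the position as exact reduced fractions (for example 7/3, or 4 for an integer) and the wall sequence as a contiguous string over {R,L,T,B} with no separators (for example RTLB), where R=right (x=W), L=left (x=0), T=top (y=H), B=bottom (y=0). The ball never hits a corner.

Final position: (6,5/2)
Wall sequence: RTLR

1. t=5/2 → R at (6,7/2); v=(-2,1)
2. t=5/2 → T at (1,6); v=(-2,-1)
3. t=1/2 → L at (0,11/2); v=(2,-1)
4. t=3 → R at (6,5/2); v=(-2,-1)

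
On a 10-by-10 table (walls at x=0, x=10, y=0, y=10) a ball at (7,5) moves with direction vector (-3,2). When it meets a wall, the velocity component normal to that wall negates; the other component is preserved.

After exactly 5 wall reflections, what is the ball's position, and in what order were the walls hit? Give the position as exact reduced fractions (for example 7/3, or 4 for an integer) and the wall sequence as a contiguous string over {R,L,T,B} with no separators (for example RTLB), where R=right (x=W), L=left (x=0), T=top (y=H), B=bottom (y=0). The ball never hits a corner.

1. t=7/3 → L at (0,29/3); v=(3,2)
2. t=1/6 → T at (1/2,10); v=(3,-2)
3. t=19/6 → R at (10,11/3); v=(-3,-2)
4. t=11/6 → B at (9/2,0); v=(-3,2)
5. t=3/2 → L at (0,3); v=(3,2)

Final position: (0,3)
Wall sequence: LTRBL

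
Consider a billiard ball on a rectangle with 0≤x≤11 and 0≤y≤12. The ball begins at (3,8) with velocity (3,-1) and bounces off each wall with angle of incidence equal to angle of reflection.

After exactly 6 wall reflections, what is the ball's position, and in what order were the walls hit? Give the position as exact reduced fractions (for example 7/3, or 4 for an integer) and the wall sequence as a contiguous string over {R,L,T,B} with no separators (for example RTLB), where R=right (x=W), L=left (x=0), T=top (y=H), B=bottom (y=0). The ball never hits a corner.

1. t=8/3 → R at (11,16/3); v=(-3,-1)
2. t=11/3 → L at (0,5/3); v=(3,-1)
3. t=5/3 → B at (5,0); v=(3,1)
4. t=2 → R at (11,2); v=(-3,1)
5. t=11/3 → L at (0,17/3); v=(3,1)
6. t=11/3 → R at (11,28/3); v=(-3,1)

Final position: (11,28/3)
Wall sequence: RLBRLR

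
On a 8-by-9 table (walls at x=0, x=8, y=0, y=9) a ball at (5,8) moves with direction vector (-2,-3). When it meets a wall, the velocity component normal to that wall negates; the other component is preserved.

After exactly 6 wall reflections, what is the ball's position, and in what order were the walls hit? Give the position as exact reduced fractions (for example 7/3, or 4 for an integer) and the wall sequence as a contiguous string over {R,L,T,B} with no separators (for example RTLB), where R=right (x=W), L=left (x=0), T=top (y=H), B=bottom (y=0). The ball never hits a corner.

Final position: (0,11/2)
Wall sequence: LBTRBL

1. t=5/2 → L at (0,1/2); v=(2,-3)
2. t=1/6 → B at (1/3,0); v=(2,3)
3. t=3 → T at (19/3,9); v=(2,-3)
4. t=5/6 → R at (8,13/2); v=(-2,-3)
5. t=13/6 → B at (11/3,0); v=(-2,3)
6. t=11/6 → L at (0,11/2); v=(2,3)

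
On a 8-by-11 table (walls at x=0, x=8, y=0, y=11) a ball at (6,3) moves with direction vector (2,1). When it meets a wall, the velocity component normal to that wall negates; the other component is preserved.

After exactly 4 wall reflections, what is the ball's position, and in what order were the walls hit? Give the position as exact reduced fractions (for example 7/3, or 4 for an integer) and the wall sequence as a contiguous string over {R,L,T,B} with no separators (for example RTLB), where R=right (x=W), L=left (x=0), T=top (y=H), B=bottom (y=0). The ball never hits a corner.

1. t=1 → R at (8,4); v=(-2,1)
2. t=4 → L at (0,8); v=(2,1)
3. t=3 → T at (6,11); v=(2,-1)
4. t=1 → R at (8,10); v=(-2,-1)

Final position: (8,10)
Wall sequence: RLTR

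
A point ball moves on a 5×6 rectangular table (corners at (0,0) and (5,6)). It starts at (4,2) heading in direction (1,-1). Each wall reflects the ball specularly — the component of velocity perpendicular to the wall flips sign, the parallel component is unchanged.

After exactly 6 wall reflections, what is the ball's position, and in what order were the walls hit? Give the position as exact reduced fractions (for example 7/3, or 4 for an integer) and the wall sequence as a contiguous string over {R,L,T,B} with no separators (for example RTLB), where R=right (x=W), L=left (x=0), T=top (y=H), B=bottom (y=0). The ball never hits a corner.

1. t=1 → R at (5,1); v=(-1,-1)
2. t=1 → B at (4,0); v=(-1,1)
3. t=4 → L at (0,4); v=(1,1)
4. t=2 → T at (2,6); v=(1,-1)
5. t=3 → R at (5,3); v=(-1,-1)
6. t=3 → B at (2,0); v=(-1,1)

Final position: (2,0)
Wall sequence: RBLTRB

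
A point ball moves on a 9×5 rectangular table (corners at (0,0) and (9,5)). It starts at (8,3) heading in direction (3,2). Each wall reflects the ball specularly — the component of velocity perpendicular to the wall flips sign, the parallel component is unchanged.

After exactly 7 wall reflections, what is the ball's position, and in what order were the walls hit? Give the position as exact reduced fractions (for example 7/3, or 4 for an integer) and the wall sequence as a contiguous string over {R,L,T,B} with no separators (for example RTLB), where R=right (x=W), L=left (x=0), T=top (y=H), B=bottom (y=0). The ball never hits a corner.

1. t=1/3 → R at (9,11/3); v=(-3,2)
2. t=2/3 → T at (7,5); v=(-3,-2)
3. t=7/3 → L at (0,1/3); v=(3,-2)
4. t=1/6 → B at (1/2,0); v=(3,2)
5. t=5/2 → T at (8,5); v=(3,-2)
6. t=1/3 → R at (9,13/3); v=(-3,-2)
7. t=13/6 → B at (5/2,0); v=(-3,2)

Final position: (5/2,0)
Wall sequence: RTLBTRB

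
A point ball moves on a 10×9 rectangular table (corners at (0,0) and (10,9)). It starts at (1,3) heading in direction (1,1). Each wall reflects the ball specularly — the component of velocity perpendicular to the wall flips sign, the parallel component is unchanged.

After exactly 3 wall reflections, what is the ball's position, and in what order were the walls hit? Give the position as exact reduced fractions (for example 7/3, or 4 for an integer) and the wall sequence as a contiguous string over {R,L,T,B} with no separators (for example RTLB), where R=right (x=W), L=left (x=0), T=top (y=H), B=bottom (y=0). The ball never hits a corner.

1. t=6 → T at (7,9); v=(1,-1)
2. t=3 → R at (10,6); v=(-1,-1)
3. t=6 → B at (4,0); v=(-1,1)

Final position: (4,0)
Wall sequence: TRB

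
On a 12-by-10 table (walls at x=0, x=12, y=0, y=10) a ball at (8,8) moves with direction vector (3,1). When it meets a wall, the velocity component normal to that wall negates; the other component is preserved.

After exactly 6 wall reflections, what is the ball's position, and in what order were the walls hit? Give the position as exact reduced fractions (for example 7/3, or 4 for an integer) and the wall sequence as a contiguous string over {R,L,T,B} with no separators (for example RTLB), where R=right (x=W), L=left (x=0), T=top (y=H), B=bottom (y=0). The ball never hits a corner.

1. t=4/3 → R at (12,28/3); v=(-3,1)
2. t=2/3 → T at (10,10); v=(-3,-1)
3. t=10/3 → L at (0,20/3); v=(3,-1)
4. t=4 → R at (12,8/3); v=(-3,-1)
5. t=8/3 → B at (4,0); v=(-3,1)
6. t=4/3 → L at (0,4/3); v=(3,1)

Final position: (0,4/3)
Wall sequence: RTLRBL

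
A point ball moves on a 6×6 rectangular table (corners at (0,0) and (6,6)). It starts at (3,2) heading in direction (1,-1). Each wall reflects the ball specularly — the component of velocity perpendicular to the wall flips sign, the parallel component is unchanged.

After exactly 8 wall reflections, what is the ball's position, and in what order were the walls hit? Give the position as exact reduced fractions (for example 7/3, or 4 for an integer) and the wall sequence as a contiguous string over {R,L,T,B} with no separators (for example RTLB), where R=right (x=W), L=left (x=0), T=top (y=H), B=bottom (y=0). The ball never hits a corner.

1. t=2 → B at (5,0); v=(1,1)
2. t=1 → R at (6,1); v=(-1,1)
3. t=5 → T at (1,6); v=(-1,-1)
4. t=1 → L at (0,5); v=(1,-1)
5. t=5 → B at (5,0); v=(1,1)
6. t=1 → R at (6,1); v=(-1,1)
7. t=5 → T at (1,6); v=(-1,-1)
8. t=1 → L at (0,5); v=(1,-1)

Final position: (0,5)
Wall sequence: BRTLBRTL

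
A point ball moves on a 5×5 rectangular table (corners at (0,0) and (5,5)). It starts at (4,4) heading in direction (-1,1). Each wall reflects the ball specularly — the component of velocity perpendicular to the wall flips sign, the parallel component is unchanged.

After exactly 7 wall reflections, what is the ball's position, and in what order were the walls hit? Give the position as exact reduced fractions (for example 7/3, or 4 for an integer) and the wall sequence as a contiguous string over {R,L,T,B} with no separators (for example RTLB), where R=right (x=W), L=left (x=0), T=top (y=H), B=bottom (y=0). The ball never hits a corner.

Final position: (2,0)
Wall sequence: TLBRTLB

1. t=1 → T at (3,5); v=(-1,-1)
2. t=3 → L at (0,2); v=(1,-1)
3. t=2 → B at (2,0); v=(1,1)
4. t=3 → R at (5,3); v=(-1,1)
5. t=2 → T at (3,5); v=(-1,-1)
6. t=3 → L at (0,2); v=(1,-1)
7. t=2 → B at (2,0); v=(1,1)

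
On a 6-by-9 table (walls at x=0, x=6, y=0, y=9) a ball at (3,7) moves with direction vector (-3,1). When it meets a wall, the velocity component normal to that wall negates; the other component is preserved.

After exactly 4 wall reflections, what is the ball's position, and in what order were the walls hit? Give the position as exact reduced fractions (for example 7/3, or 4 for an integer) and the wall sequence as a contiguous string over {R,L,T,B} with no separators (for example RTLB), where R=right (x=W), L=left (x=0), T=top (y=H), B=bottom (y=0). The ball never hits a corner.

Final position: (0,6)
Wall sequence: LTRL

1. t=1 → L at (0,8); v=(3,1)
2. t=1 → T at (3,9); v=(3,-1)
3. t=1 → R at (6,8); v=(-3,-1)
4. t=2 → L at (0,6); v=(3,-1)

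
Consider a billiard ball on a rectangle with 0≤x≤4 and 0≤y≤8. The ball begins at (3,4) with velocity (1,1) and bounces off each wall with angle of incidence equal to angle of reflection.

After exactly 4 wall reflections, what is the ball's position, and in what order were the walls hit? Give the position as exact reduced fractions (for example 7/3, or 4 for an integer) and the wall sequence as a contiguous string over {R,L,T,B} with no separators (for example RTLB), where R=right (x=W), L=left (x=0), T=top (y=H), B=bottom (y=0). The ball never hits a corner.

Final position: (4,3)
Wall sequence: RTLR

1. t=1 → R at (4,5); v=(-1,1)
2. t=3 → T at (1,8); v=(-1,-1)
3. t=1 → L at (0,7); v=(1,-1)
4. t=4 → R at (4,3); v=(-1,-1)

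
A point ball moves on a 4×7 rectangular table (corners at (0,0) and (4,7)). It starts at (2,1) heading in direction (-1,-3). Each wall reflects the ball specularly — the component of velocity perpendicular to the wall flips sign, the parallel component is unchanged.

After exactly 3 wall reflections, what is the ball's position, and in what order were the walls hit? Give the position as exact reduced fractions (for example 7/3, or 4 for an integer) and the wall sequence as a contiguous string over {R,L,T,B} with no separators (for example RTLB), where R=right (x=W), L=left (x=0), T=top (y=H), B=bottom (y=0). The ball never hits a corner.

1. t=1/3 → B at (5/3,0); v=(-1,3)
2. t=5/3 → L at (0,5); v=(1,3)
3. t=2/3 → T at (2/3,7); v=(1,-3)

Final position: (2/3,7)
Wall sequence: BLT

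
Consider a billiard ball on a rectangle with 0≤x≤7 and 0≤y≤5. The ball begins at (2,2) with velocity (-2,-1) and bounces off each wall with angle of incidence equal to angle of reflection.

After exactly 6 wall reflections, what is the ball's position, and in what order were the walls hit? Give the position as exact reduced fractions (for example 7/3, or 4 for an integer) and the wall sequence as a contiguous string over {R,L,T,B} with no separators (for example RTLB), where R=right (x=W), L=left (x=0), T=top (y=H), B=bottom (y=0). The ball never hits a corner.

Final position: (7,1/2)
Wall sequence: LBRTLR

1. t=1 → L at (0,1); v=(2,-1)
2. t=1 → B at (2,0); v=(2,1)
3. t=5/2 → R at (7,5/2); v=(-2,1)
4. t=5/2 → T at (2,5); v=(-2,-1)
5. t=1 → L at (0,4); v=(2,-1)
6. t=7/2 → R at (7,1/2); v=(-2,-1)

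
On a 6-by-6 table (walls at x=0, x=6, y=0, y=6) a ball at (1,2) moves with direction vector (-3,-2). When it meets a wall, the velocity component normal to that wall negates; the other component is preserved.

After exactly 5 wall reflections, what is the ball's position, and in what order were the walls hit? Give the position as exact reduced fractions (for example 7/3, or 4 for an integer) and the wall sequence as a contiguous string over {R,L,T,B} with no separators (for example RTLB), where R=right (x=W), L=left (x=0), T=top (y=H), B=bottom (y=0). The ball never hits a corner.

Final position: (0,16/3)
Wall sequence: LBRTL

1. t=1/3 → L at (0,4/3); v=(3,-2)
2. t=2/3 → B at (2,0); v=(3,2)
3. t=4/3 → R at (6,8/3); v=(-3,2)
4. t=5/3 → T at (1,6); v=(-3,-2)
5. t=1/3 → L at (0,16/3); v=(3,-2)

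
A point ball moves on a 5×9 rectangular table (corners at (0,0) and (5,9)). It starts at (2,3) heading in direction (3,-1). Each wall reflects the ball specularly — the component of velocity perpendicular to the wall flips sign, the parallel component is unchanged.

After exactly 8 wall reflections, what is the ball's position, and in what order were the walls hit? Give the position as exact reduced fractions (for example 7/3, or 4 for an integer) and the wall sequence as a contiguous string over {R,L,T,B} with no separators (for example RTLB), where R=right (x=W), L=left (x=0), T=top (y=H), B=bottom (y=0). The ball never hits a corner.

1. t=1 → R at (5,2); v=(-3,-1)
2. t=5/3 → L at (0,1/3); v=(3,-1)
3. t=1/3 → B at (1,0); v=(3,1)
4. t=4/3 → R at (5,4/3); v=(-3,1)
5. t=5/3 → L at (0,3); v=(3,1)
6. t=5/3 → R at (5,14/3); v=(-3,1)
7. t=5/3 → L at (0,19/3); v=(3,1)
8. t=5/3 → R at (5,8); v=(-3,1)

Final position: (5,8)
Wall sequence: RLBRLRLR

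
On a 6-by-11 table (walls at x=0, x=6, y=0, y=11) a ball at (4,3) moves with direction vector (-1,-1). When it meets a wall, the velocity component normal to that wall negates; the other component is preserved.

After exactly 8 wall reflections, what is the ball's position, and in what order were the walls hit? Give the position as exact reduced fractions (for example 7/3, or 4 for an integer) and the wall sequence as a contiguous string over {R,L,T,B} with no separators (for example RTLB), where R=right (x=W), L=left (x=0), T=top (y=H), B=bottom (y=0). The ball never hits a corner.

1. t=3 → B at (1,0); v=(-1,1)
2. t=1 → L at (0,1); v=(1,1)
3. t=6 → R at (6,7); v=(-1,1)
4. t=4 → T at (2,11); v=(-1,-1)
5. t=2 → L at (0,9); v=(1,-1)
6. t=6 → R at (6,3); v=(-1,-1)
7. t=3 → B at (3,0); v=(-1,1)
8. t=3 → L at (0,3); v=(1,1)

Final position: (0,3)
Wall sequence: BLRTLRBL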